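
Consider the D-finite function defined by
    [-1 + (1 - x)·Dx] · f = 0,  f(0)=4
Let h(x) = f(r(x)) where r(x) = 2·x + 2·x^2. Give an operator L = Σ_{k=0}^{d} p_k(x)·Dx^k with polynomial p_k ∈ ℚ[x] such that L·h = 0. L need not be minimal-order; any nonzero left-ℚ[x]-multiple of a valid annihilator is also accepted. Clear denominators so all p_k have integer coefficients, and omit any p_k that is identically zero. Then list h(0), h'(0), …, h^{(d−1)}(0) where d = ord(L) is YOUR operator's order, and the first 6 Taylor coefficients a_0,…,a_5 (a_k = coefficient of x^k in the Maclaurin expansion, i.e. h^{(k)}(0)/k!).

f: a_k = 4, 4, 4, 4, 4, 4, …
f∘r: x↦r, Dx↦Dx/r' in L_f ⇒ L₀.
L = (2 + 4·x) + (-1 + 2·x + 2·x^2)·Dx  (order 1).
h: a_k = 4, 8, 24, 64, 176, 480, …
ICs: h(0) = 4.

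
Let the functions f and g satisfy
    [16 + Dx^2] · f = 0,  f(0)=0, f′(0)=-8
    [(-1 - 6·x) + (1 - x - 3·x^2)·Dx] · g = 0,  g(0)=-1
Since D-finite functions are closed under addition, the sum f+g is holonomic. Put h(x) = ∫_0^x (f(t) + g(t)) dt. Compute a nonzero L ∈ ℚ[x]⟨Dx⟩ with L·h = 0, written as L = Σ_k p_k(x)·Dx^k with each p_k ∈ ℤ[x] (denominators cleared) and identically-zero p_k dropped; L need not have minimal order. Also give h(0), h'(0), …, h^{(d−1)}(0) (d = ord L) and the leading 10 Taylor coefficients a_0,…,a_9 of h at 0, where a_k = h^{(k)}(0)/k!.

L = (-464 - 2816·x - 416·x^2 - 2112·x^3 - 5760·x^4 - 6912·x^5)·Dx + (192 - 304·x - 672·x^2 + 1312·x^3 + 1008·x^4 - 3456·x^5 - 3456·x^6)·Dx^2 + (-29 - 176·x - 26·x^2 - 132·x^3 - 360·x^4 - 432·x^5)·Dx^3 + (12 - 19·x - 42·x^2 + 82·x^3 + 63·x^4 - 216·x^5 - 216·x^6)·Dx^4  (order 4).
h: a_k = 0, -1, -9/2, -4/3, 43/12, -19/5, -428/45, -97/7, -66307/2520, -508/9, …
ICs: h(0) = 0, h′(0) = -1, h′′(0) = -9, h′′′(0) = -8.

f: a_k = 0, -8, 0, 64/3, 0, -256/15, 0, 2048/315, 0, -4096/2835, …
g: a_k = -1, -1, -4, -7, -19, -40, -97, -217, -508, -1159, …
L₀ := lclm(L_f,L_g); ord L₀ ≤ 2+1.
h=∫₀ˣh₀: take L = L₀·Dx.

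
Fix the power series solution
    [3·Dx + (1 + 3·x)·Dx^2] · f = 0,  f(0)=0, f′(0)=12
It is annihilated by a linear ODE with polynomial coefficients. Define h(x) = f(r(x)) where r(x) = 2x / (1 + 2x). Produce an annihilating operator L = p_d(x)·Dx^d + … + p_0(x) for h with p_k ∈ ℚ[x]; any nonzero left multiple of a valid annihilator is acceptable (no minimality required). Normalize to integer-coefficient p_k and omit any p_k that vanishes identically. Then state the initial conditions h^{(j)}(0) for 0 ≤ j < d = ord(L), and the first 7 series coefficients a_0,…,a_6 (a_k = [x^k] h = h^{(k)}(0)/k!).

L = (10 + 32·x)·Dx + (1 + 10·x + 16·x^2)·Dx^2  (order 2).
h: a_k = 0, 24, -120, 672, -4080, 130944/5, -174720, …
ICs: h(0) = 0, h′(0) = 24.

f: a_k = 0, 12, -18, 36, -81, 972/5, -486, …
h₀=f(r): pull back L_f along r ⇒ L₀.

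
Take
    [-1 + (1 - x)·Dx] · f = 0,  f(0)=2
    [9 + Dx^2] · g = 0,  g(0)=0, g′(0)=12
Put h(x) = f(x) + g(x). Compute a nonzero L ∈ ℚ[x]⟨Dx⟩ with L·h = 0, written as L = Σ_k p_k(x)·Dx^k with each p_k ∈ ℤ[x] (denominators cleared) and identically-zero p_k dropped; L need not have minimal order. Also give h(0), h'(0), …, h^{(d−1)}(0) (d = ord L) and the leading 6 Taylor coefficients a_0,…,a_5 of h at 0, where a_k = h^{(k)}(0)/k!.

L = (135 - 162·x + 81·x^2) + (-99 + 261·x - 243·x^2 + 81·x^3)·Dx + (15 - 18·x + 9·x^2)·Dx^2 + (-11 + 29·x - 27·x^2 + 9·x^3)·Dx^3  (order 3).
h: a_k = 2, 14, 2, -16, 2, 101/10, …
ICs: h(0) = 2, h′(0) = 14, h′′(0) = 4.

f: a_k = 2, 2, 2, 2, 2, 2, …
g: a_k = 0, 12, 0, -18, 0, 81/10, …
Weyl lclm of L_f,L_g ⇒ L₀ (ord ≤ 3).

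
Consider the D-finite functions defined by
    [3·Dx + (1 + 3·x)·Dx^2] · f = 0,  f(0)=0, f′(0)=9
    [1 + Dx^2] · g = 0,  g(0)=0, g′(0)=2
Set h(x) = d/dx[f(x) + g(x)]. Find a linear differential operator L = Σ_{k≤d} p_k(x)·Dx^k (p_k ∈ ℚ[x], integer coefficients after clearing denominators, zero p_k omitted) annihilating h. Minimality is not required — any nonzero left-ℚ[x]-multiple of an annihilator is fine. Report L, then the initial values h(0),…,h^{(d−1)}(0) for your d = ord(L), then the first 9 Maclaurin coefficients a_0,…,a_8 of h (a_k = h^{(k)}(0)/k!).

L = (165 + 18·x + 27·x^2) + (19 + 63·x + 27·x^2 + 27·x^3)·Dx + (165 + 18·x + 27·x^2)·Dx^2 + (19 + 63·x + 27·x^2 + 27·x^3)·Dx^3  (order 3).
h: a_k = 11, -27, 80, -243, 8749/12, -2187, 2361959/360, -19683, 1190427841/20160, …
ICs: h(0) = 11, h′(0) = -27, h′′(0) = 160.

f: a_k = 0, 9, -27/2, 27, -243/4, 729/5, -729/2, 6561/7, -19683/8, …
g: a_k = 0, 2, 0, -1/3, 0, 1/60, 0, -1/2520, 0, …
Weyl lclm of L_f,L_g ⇒ L₀ (ord ≤ 4).
h₀' ⇒ L via d/dx closure of L₀.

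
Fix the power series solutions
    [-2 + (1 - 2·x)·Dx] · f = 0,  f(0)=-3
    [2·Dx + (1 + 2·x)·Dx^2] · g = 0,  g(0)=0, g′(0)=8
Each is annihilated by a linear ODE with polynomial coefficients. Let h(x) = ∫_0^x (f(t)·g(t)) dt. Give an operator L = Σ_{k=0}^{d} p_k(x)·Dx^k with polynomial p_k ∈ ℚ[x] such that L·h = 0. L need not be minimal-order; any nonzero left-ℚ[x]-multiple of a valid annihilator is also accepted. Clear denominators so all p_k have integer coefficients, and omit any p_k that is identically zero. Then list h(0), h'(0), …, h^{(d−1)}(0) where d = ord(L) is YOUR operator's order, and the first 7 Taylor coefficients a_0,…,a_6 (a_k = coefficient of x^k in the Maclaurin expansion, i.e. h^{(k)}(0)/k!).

L = 4·Dx + (2 + 12·x)·Dx^2 + (-1 + 4·x^2)·Dx^3  (order 3).
h: a_k = 0, 0, -12, -8, -20, -112/5, -752/15, …
ICs: h(0) = 0, h′(0) = 0, h′′(0) = -24.

f: a_k = -3, -6, -12, -24, -48, -96, -192, …
g: a_k = 0, 8, -8, 32/3, -16, 128/5, -128/3, …
Product ⇒ symmetric product L₀, ord ≤ 2.
∫: right-multiply L₀ by Dx.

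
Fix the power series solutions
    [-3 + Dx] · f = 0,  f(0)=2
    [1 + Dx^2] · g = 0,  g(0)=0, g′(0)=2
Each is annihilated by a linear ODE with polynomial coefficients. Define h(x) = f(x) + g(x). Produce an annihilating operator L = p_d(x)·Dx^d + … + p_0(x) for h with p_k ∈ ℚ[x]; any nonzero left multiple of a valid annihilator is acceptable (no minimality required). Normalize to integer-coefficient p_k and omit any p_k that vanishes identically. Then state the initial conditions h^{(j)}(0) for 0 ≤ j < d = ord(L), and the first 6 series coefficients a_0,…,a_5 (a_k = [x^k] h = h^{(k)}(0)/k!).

L = -3 + Dx - 3·Dx^2 + Dx^3  (order 3).
h: a_k = 2, 8, 9, 26/3, 27/4, 61/15, …
ICs: h(0) = 2, h′(0) = 8, h′′(0) = 18.

f: a_k = 2, 6, 9, 9, 27/4, 81/20, …
g: a_k = 0, 2, 0, -1/3, 0, 1/60, …
Sum ⇒ L₀ = lclm(L_f,L_g) in ℚ(x)⟨Dx⟩.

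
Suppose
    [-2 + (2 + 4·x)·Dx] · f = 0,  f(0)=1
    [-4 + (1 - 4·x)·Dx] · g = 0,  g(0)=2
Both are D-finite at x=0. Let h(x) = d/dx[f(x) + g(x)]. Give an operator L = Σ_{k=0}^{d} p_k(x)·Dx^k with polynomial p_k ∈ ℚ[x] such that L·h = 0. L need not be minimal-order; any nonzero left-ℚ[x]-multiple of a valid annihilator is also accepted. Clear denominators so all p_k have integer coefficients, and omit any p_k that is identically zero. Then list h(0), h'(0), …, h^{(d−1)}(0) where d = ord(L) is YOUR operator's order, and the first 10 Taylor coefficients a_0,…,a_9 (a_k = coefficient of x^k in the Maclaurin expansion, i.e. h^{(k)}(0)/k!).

f: a_k = 1, 1, -1/2, 1/2, -5/8, 7/8, -21/16, 33/16, -429/128, 715/128, …
g: a_k = 2, 8, 32, 128, 512, 2048, 8192, 32768, 131072, 524288, …
f+g: L₀ = lclm(L_f,L_g), ord ≤ 1+1.
Differentiate: ansatz ord ≤ ord L₀ ⇒ L.
L = (-40 - 32·x) + (-31 - 136·x - 112·x^2)·Dx + (3 - 2·x - 32·x^2 - 32·x^3)·Dx^2  (order 2).
h: a_k = 9, 63, 771/2, 4091/2, 81955/8, 393153/8, 3670247/16, 16776787/16, 603986211/128, 2684342405/128, …
ICs: h(0) = 9, h′(0) = 63.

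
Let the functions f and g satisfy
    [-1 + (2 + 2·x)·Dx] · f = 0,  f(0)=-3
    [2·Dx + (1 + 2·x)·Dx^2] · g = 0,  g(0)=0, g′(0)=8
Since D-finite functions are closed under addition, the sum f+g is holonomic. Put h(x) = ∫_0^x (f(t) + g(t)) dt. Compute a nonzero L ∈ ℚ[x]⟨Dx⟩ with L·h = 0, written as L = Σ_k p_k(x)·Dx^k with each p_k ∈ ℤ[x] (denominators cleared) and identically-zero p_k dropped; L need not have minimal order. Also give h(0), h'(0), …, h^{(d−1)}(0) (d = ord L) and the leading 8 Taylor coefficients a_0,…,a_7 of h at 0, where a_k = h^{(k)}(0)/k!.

L = (10 + 4·x)·Dx^2 + (29 + 52·x + 20·x^2)·Dx^3 + (6 + 22·x + 24·x^2 + 8·x^3)·Dx^4  (order 4).
h: a_k = 0, -3, 13/4, -61/24, 503/192, -2033/640, 32663/7680, -130883/21504, …
ICs: h(0) = 0, h′(0) = -3, h′′(0) = 13/2, h′′′(0) = -61/4.

f: a_k = -3, -3/2, 3/8, -3/16, 15/128, -21/256, 63/1024, -99/2048, …
g: a_k = 0, 8, -8, 32/3, -16, 128/5, -128/3, 512/7, …
Weyl lclm of L_f,L_g ⇒ L₀ (ord ≤ 3).
h=∫₀ˣh₀: take L = L₀·Dx.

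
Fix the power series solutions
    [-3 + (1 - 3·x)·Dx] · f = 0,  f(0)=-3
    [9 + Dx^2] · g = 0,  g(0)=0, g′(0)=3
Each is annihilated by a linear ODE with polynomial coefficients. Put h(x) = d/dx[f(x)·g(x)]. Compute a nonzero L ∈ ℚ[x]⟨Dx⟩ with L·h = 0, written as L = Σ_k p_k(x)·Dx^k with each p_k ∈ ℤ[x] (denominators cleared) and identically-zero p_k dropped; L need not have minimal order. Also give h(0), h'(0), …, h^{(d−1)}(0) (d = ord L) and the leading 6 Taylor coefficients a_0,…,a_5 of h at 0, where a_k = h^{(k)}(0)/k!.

f: a_k = -3, -9, -27, -81, -243, -729, …
g: a_k = 0, 3, 0, -9/2, 0, 81/40, …
Product ⇒ symmetric product L₀, ord ≤ 2.
h=h₀': d/dx-closure on L₀ ⇒ L.
L = (-9 - 54·x + 81·x^2) + (-6 + 18·x)·Dx + (1 - 6·x + 9·x^2)·Dx^2  (order 2).
h: a_k = -9, -54, -405/2, -810, -24543/8, -220887/20, …
ICs: h(0) = -9, h′(0) = -54.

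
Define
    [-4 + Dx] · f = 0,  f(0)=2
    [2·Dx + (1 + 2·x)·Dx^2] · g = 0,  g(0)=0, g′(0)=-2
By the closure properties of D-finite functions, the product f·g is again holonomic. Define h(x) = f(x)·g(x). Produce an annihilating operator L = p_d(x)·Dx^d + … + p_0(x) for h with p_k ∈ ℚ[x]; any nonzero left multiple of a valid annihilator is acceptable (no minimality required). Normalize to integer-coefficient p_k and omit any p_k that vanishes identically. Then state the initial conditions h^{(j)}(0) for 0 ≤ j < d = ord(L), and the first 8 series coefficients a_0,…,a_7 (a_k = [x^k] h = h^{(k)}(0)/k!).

L = (8 + 32·x) + (-6 - 16·x)·Dx + (1 + 2·x)·Dx^2  (order 2).
h: a_k = 0, -4, -12, -64/3, -24, -352/15, -128/9, -4352/315, …
ICs: h(0) = 0, h′(0) = -4.

f: a_k = 2, 8, 16, 64/3, 64/3, 256/15, 512/45, 2048/315, …
g: a_k = 0, -2, 2, -8/3, 4, -32/5, 32/3, -128/7, …
f·g: L₀ = L_f ⊗_s L_g, ord ≤ 1·2.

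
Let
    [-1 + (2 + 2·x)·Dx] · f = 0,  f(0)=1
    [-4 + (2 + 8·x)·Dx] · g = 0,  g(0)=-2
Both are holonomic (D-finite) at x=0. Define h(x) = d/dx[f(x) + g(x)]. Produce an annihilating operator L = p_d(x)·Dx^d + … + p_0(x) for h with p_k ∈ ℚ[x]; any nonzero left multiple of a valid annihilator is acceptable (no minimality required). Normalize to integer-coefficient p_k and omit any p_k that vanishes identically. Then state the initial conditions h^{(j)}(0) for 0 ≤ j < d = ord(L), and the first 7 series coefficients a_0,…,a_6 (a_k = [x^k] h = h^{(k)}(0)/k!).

f: a_k = 1, 1/2, -1/8, 1/16, -5/128, 7/256, -21/1024, …
g: a_k = -2, -4, 4, -8, 20, -56, 168, …
L₀ := lclm(L_f,L_g); ord L₀ ≤ 1+1.
Differentiate: ansatz ord ≤ ord L₀ ⇒ L.
L = -6 + (-15 - 24·x)·Dx + (-2 - 10·x - 8·x^2)·Dx^2  (order 2).
h: a_k = -7/2, 31/4, -381/16, 2555/32, -71645/256, 516033/512, -7569177/2048, …
ICs: h(0) = -7/2, h′(0) = 31/4.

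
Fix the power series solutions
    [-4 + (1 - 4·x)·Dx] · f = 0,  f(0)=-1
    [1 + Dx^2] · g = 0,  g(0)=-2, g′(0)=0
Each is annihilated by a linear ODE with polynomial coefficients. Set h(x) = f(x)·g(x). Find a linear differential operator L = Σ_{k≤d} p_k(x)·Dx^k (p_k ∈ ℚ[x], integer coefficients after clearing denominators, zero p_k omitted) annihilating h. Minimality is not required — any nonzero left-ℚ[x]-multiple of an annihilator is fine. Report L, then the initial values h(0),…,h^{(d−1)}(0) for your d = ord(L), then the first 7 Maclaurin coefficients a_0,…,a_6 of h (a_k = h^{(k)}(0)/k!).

f: a_k = -1, -4, -16, -64, -256, -1024, -4096, …
g: a_k = -2, 0, 1, 0, -1/12, 0, 1/360, …
L₀ := L_f ⊗_s L_g (sym. prod.), ord ≤ 2.
L = (-1 + 4·x) + 8·Dx + (-1 + 4·x)·Dx^2  (order 2).
h: a_k = 2, 8, 31, 124, 5953/12, 5953/3, 2857439/360, …
ICs: h(0) = 2, h′(0) = 8.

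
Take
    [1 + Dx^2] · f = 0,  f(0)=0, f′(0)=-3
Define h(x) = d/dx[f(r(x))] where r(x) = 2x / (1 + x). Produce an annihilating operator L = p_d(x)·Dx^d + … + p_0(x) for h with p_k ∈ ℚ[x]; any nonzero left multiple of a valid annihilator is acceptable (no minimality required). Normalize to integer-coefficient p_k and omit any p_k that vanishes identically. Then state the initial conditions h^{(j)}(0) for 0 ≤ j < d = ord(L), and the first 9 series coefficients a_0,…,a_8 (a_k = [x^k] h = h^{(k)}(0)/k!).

f: a_k = 0, -3, 0, 1/2, 0, -1/40, 0, 1/1680, 0, …
Substitute x→r, Dx→(1/r')Dx; clear ⇒ L₀.
h₀' ⇒ L via d/dx closure of L₀.
L = (10 + 12·x + 6·x^2) + (6 + 18·x + 18·x^2 + 6·x^3)·Dx + (1 + 4·x + 6·x^2 + 4·x^3 + x^4)·Dx^2  (order 2).
h: a_k = -6, 12, -6, -24, 86, -180, 4418/15, -6064/15, 49262/105, …
ICs: h(0) = -6, h′(0) = 12.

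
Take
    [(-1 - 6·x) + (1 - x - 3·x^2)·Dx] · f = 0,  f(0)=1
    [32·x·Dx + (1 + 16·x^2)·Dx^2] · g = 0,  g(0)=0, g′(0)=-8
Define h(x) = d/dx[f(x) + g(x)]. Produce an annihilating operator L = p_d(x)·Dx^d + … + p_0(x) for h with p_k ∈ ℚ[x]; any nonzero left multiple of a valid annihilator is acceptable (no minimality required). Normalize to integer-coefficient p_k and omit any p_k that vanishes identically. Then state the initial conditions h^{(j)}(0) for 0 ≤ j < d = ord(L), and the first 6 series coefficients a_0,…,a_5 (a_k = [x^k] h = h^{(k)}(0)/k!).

L = (-128 + 512·x + 10560·x^2 + 25344·x^3 + 95904·x^4 + 41472·x^6) + (37 + 208·x - 206·x^2 + 1476·x^3 + 24336·x^4 + 66528·x^5 + 6912·x^6 + 41472·x^7)·Dx + (-4 - 21·x - 198·x^2 - 90·x^3 - 1775·x^4 + 4080·x^5 + 6336·x^6 + 2304·x^7 + 6912·x^8)·Dx^2  (order 2).
h: a_k = -7, 8, 149, 76, -1848, 582, …
ICs: h(0) = -7, h′(0) = 8.

f: a_k = 1, 1, 4, 7, 19, 40, …
g: a_k = 0, -8, 0, 128/3, 0, -2048/5, …
Sum ⇒ L₀ = lclm(L_f,L_g) in ℚ(x)⟨Dx⟩.
Differentiate: ansatz ord ≤ ord L₀ ⇒ L.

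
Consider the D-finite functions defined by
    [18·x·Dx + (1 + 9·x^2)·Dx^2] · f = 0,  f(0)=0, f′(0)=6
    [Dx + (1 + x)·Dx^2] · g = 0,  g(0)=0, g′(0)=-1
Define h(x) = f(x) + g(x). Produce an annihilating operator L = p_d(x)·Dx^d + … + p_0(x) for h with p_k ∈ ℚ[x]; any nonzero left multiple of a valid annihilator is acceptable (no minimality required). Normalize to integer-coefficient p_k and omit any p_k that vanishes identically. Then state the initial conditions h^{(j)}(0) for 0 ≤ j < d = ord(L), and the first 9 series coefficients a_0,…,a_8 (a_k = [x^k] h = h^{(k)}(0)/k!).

f: a_k = 0, 6, 0, -18, 0, 486/5, 0, -4374/7, 0, …
g: a_k = 0, -1, 1/2, -1/3, 1/4, -1/5, 1/6, -1/7, 1/8, …
Weyl lclm of L_f,L_g ⇒ L₀ (ord ≤ 4).
L = (-18 - 54·x + 486·x^2 + 162·x^3)·Dx + (-20 - 36·x + 432·x^2 + 972·x^3 + 324·x^4)·Dx^2 + (-1 + 17·x + 18·x^2 + 162·x^3 + 243·x^4 + 81·x^5)·Dx^3  (order 3).
h: a_k = 0, 5, 1/2, -55/3, 1/4, 97, 1/6, -625, 1/8, …
ICs: h(0) = 0, h′(0) = 5, h′′(0) = 1.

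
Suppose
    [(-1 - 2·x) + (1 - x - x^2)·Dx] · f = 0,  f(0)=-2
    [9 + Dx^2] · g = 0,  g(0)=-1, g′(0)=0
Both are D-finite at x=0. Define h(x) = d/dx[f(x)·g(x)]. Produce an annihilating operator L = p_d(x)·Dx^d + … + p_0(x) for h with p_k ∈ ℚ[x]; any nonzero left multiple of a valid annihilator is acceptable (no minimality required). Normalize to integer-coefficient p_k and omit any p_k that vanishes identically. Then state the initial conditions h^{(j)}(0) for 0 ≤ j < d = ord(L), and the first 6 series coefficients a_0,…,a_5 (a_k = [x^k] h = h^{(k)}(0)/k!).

L = (3 - 162·x - 81·x^2 + 162·x^3 + 81·x^4) + (-12 - 6·x + 54·x^2 + 36·x^3)·Dx + (7 - 16·x - 7·x^2 + 18·x^3 + 9·x^4)·Dx^2  (order 2).
h: a_k = 2, -10, -9, -5, -85/4, -903/20, …
ICs: h(0) = 2, h′(0) = -10.

f: a_k = -2, -2, -4, -6, -10, -16, …
g: a_k = -1, 0, 9/2, 0, -27/8, 0, …
f·g: L₀ = L_f ⊗_s L_g, ord ≤ 1·2.
Differentiate: ansatz ord ≤ ord L₀ ⇒ L.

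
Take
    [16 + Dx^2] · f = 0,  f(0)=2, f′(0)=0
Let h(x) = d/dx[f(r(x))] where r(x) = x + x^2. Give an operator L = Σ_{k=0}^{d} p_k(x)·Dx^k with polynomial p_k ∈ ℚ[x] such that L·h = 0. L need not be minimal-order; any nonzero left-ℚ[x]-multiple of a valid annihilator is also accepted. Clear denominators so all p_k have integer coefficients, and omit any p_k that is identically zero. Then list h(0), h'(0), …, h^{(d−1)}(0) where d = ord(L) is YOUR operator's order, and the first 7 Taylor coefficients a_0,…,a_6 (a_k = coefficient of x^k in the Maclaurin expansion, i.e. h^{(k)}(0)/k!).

f: a_k = 2, 0, -16, 0, 64/3, 0, -512/45, …
h₀=f(r): pull back L_f along r ⇒ L₀.
h=h₀': d/dx-closure on L₀ ⇒ L.
L = (28 + 128·x + 384·x^2 + 512·x^3 + 256·x^4) + (-6 - 12·x)·Dx + (1 + 4·x + 4·x^2)·Dx^2  (order 2).
h: a_k = 0, -32, -96, 64/3, 1280/3, 10496/15, 1792/15, …
ICs: h(0) = 0, h′(0) = -32.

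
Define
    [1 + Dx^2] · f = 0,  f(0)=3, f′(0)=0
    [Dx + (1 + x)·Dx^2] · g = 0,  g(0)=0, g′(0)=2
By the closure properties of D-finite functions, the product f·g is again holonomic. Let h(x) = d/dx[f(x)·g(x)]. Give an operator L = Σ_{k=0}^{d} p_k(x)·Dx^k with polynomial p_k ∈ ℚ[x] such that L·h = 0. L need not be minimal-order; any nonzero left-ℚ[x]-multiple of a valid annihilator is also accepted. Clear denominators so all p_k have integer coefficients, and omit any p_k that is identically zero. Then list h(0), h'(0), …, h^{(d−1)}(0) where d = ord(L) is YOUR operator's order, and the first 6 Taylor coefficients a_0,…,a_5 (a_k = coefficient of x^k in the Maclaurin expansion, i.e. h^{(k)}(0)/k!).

L = (-25 - 44·x - 42·x^2 + 12·x^3 + 43·x^4 + 24·x^5 + 4·x^6) + (-24 - 32·x + 20·x^2 + 60·x^3 + 40·x^4 + 8·x^5)·Dx + (-28 - 44·x - 14·x^2 + 72·x^3 + 98·x^4 + 48·x^5 + 8·x^6)·Dx^2 + (-24 - 32·x + 20·x^2 + 60·x^3 + 40·x^4 + 8·x^5)·Dx^3 + (-3 + 28·x^2 + 60·x^3 + 55·x^4 + 24·x^5 + 4·x^6)·Dx^4  (order 4).
h: a_k = 6, -6, -3, 0, 9/4, -9/4, …
ICs: h(0) = 6, h′(0) = -6, h′′(0) = -6, h′′′(0) = 0.

f: a_k = 3, 0, -3/2, 0, 1/8, 0, …
g: a_k = 0, 2, -1, 2/3, -1/2, 2/5, …
h₀=f·g: eliminate ⇒ L₀, order ≤ 2·2.
h₀' ⇒ L via d/dx closure of L₀.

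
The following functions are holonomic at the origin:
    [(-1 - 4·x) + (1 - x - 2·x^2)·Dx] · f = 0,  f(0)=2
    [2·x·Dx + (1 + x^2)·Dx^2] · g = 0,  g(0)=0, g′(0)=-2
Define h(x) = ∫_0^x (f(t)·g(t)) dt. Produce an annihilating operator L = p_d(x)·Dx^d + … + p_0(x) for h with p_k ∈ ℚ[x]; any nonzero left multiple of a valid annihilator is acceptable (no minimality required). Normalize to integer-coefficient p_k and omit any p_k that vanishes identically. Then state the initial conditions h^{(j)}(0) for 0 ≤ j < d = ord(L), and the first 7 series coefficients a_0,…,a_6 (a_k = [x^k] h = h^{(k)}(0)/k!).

L = (4 + 2·x + 12·x^2)·Dx + (2 + 6·x + 4·x^2 + 12·x^3)·Dx^2 + (-1 + x + x^2 + x^3 + 2·x^4)·Dx^3  (order 3).
h: a_k = 0, 0, -2, -4/3, -8/3, -56/15, -34/5, …
ICs: h(0) = 0, h′(0) = 0, h′′(0) = -4.

f: a_k = 2, 2, 6, 10, 22, 42, 86, …
g: a_k = 0, -2, 0, 2/3, 0, -2/5, 0, …
Sym-product of L_f,L_g gives L₀ (≤ ord 2).
h=∫₀ˣh₀: take L = L₀·Dx.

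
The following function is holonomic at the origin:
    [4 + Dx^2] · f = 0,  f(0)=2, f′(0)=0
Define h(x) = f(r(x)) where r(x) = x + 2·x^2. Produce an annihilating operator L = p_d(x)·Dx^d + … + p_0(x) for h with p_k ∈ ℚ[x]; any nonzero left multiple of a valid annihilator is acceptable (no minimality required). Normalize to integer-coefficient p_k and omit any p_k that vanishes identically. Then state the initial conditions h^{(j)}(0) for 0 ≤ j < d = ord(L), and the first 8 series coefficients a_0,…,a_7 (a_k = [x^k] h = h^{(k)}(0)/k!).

L = (4 + 48·x + 192·x^2 + 256·x^3) - 4·Dx + (1 + 4·x)·Dx^2  (order 2).
h: a_k = 2, 0, -4, -16, -44/3, 32/3, 1432/45, 608/15, …
ICs: h(0) = 2, h′(0) = 0.

f: a_k = 2, 0, -4, 0, 4/3, 0, -8/45, 0, …
Change of var in L_f (x↦r) gives L₀.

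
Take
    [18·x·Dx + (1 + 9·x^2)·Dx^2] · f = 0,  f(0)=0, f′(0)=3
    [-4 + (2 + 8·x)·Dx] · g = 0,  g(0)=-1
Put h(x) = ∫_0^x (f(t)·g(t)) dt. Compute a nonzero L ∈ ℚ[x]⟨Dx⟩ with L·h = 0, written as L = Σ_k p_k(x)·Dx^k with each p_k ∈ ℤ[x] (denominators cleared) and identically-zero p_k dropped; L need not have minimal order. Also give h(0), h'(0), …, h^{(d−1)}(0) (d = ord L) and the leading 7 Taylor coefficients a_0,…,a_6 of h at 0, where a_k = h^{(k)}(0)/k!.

f: a_k = 0, 3, 0, -9, 0, 243/5, 0, …
g: a_k = -1, -2, 2, -4, 10, -28, 84, …
Product ⇒ symmetric product L₀, ord ≤ 2.
h=∫₀ˣh₀: take L = L₀·Dx.
L = (12 - 36·x - 36·x^2)·Dx + (-4 + 2·x + 108·x^2 + 144·x^3)·Dx^2 + (1 + 8·x + 25·x^2 + 72·x^3 + 144·x^4)·Dx^3  (order 3).
h: a_k = 0, 0, -3/2, -2, 15/4, 6/5, -61/10, …
ICs: h(0) = 0, h′(0) = 0, h′′(0) = -3.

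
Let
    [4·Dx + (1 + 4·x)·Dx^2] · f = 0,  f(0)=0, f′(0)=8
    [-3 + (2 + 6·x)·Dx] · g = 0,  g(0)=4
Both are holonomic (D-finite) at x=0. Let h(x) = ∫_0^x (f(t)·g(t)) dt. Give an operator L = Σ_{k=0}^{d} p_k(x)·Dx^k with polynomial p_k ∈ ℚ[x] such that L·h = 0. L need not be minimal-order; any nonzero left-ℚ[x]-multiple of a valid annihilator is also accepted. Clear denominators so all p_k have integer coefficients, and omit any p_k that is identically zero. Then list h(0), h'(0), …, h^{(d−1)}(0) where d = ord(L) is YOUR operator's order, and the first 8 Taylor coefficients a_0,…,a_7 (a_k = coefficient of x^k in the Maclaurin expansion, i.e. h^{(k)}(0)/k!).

L = (3 + 36·x)·Dx + (4 + 12·x)·Dx^2 + (4 + 40·x + 132·x^2 + 144·x^3)·Dx^3  (order 3).
h: a_k = 0, 0, 16, -16/3, 29/3, -26, 9383/120, -206953/840, …
ICs: h(0) = 0, h′(0) = 0, h′′(0) = 32.

f: a_k = 0, 8, -16, 128/3, -128, 2048/5, -4096/3, 32768/7, …
g: a_k = 4, 6, -9/2, 27/4, -405/32, 1701/64, -15309/256, 72171/512, …
f·g: L₀ = L_f ⊗_s L_g, ord ≤ 2·1.
Integrate: L := L₀·Dx.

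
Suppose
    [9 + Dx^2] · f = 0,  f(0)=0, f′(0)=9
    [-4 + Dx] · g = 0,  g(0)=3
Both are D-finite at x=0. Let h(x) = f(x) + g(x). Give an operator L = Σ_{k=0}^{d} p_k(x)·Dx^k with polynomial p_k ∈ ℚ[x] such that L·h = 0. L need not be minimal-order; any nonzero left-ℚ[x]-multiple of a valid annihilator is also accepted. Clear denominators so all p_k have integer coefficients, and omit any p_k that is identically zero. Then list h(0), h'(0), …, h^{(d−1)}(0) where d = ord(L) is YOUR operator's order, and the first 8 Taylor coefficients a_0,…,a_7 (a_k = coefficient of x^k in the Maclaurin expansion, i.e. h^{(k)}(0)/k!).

L = -36 + 9·Dx - 4·Dx^2 + Dx^3  (order 3).
h: a_k = 3, 21, 24, 37/2, 32, 1267/40, 256/15, 14197/1680, …
ICs: h(0) = 3, h′(0) = 21, h′′(0) = 48.

f: a_k = 0, 9, 0, -27/2, 0, 243/40, 0, -729/560, …
g: a_k = 3, 12, 24, 32, 32, 128/5, 256/15, 1024/105, …
h₀=f+g: left-lcm gives L₀, ord ≤ 3.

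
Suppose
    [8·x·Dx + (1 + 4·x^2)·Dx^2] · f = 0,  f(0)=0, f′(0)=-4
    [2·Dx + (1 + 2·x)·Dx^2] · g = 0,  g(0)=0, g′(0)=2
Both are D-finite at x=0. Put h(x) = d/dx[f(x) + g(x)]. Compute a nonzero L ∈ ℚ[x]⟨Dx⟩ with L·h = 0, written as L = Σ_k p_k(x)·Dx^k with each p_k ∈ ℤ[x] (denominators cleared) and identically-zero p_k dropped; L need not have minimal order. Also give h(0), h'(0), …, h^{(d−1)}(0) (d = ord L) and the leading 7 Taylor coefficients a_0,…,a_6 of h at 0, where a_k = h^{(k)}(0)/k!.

L = (-8 - 48·x + 96·x^2 + 64·x^3) + (-8 - 16·x + 192·x^3 + 128·x^4)·Dx + (-1 + 2·x + 8·x^2 + 16·x^3 + 48·x^4 + 32·x^5)·Dx^2  (order 2).
h: a_k = -2, -4, 24, -16, -32, -64, 384, …
ICs: h(0) = -2, h′(0) = -4.

f: a_k = 0, -4, 0, 16/3, 0, -64/5, 0, …
g: a_k = 0, 2, -2, 8/3, -4, 32/5, -32/3, …
Weyl lclm of L_f,L_g ⇒ L₀ (ord ≤ 4).
Differentiate: ansatz ord ≤ ord L₀ ⇒ L.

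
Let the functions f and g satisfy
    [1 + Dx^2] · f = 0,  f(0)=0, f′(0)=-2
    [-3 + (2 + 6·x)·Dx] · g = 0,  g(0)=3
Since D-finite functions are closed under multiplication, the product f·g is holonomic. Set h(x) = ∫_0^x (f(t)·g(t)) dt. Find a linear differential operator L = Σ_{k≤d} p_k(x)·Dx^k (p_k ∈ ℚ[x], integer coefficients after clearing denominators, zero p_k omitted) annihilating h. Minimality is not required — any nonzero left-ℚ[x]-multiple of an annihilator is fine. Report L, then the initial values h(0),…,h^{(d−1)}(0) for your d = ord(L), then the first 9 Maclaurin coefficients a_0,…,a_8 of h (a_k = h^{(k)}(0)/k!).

L = (31 + 24·x + 36·x^2)·Dx + (-12 - 36·x)·Dx^2 + (4 + 24·x + 36·x^2)·Dx^3  (order 3).
h: a_k = 0, 0, -3, -3, 31/16, -69/40, 5699/1920, -24483/4480, 4655323/430080, …
ICs: h(0) = 0, h′(0) = 0, h′′(0) = -6.

f: a_k = 0, -2, 0, 1/3, 0, -1/60, 0, 1/2520, 0, …
g: a_k = 3, 9/2, -27/8, 81/16, -1215/128, 5103/256, -45927/1024, 216513/2048, -8444007/32768, …
Product ⇒ symmetric product L₀, ord ≤ 2.
Integrate: L := L₀·Dx.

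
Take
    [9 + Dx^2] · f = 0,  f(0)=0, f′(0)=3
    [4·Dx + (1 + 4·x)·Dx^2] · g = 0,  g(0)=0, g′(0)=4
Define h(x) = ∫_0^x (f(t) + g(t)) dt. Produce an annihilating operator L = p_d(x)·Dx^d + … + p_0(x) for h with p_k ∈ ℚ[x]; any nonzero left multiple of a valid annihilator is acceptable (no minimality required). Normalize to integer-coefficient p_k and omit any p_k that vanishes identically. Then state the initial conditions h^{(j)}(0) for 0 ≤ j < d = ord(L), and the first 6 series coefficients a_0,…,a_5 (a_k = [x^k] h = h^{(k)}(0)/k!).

L = (3780 + 2592·x + 5184·x^2)·Dx^2 + (369 + 2124·x + 3888·x^2 + 5184·x^3)·Dx^3 + (420 + 288·x + 576·x^2)·Dx^4 + (41 + 236·x + 432·x^2 + 576·x^3)·Dx^5  (order 5).
h: a_k = 0, 0, 7/2, -8/3, 101/24, -64/5, …
ICs: h(0) = 0, h′(0) = 0, h′′(0) = 7, h′′′(0) = -16, h′′′′(0) = 101.

f: a_k = 0, 3, 0, -9/2, 0, 81/40, …
g: a_k = 0, 4, -8, 64/3, -64, 1024/5, …
h₀=f+g: left-lcm gives L₀, ord ≤ 4.
Integrate: L := L₀·Dx.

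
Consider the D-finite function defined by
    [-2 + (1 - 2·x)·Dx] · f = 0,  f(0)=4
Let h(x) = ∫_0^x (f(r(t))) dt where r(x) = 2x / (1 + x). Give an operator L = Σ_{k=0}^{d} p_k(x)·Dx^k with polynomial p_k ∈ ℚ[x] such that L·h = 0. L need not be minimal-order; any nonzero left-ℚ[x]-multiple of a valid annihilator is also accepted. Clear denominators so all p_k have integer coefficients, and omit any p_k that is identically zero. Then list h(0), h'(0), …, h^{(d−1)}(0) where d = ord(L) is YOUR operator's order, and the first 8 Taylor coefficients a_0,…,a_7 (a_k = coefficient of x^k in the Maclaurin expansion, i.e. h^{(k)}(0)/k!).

L = 4·Dx + (-1 + 2·x + 3·x^2)·Dx^2  (order 2).
h: a_k = 0, 4, 8, 16, 36, 432/5, 216, 3888/7, …
ICs: h(0) = 0, h′(0) = 4.

f: a_k = 4, 8, 16, 32, 64, 128, 256, 512, …
h₀=f(r): pull back L_f along r ⇒ L₀.
h=∫h₀ ⇒ L = L₀·Dx.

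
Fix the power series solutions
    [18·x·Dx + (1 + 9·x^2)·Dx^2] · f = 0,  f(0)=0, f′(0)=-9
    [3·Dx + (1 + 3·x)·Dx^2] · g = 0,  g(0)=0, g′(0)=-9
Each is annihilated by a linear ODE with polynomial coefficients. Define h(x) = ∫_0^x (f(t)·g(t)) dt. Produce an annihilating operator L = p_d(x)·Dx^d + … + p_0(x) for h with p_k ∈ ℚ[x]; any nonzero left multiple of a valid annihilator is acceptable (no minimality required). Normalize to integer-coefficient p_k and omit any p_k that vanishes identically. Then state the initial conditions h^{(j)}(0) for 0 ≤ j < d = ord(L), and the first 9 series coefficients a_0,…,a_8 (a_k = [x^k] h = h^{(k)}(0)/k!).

L = (648 + 3564·x + 19440·x^2 + 113724·x^3 + 262440·x^4 + 341172·x^5 + 236196·x^7)·Dx^2 + (162 + 3348·x + 24948·x^2 + 117612·x^3 + 396576·x^4 + 813564·x^5 + 918540·x^6 + 236196·x^7 + 826686·x^8)·Dx^3 + (36 + 576·x + 5184·x^2 + 25272·x^3 + 87480·x^4 + 227448·x^5 + 419904·x^6 + 472392·x^7 + 236196·x^8 + 472392·x^9)·Dx^4 + (5 + 54·x + 333·x^2 + 1512·x^3 + 5346·x^4 + 14580·x^5 + 30618·x^6 + 52488·x^7 + 59049·x^8 + 39366·x^9 + 59049·x^10)·Dx^5  (order 5).
h: a_k = 0, 0, 0, 27, -243/8, 0, -243/8, 9477/35, -72171/160, …
ICs: h(0) = 0, h′(0) = 0, h′′(0) = 0, h′′′(0) = 162, h′′′′(0) = -729.

f: a_k = 0, -9, 0, 27, 0, -729/5, 0, 6561/7, 0, …
g: a_k = 0, -9, 27/2, -27, 243/4, -729/5, 729/2, -6561/7, 19683/8, …
L₀ := L_f ⊗_s L_g (sym. prod.), ord ≤ 4.
Integrate: L := L₀·Dx.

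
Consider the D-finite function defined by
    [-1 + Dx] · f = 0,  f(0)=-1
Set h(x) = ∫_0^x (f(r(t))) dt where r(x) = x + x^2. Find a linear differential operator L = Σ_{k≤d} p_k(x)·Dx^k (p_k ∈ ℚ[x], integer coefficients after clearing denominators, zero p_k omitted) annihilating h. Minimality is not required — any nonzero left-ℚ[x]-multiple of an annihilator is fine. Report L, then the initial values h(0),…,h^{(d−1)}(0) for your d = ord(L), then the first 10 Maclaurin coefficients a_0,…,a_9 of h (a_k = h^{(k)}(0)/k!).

L = (-1 - 2·x)·Dx + Dx^2  (order 2).
h: a_k = 0, -1, -1/2, -1/2, -7/24, -5/24, -9/80, -331/5040, -1303/40320, -1979/120960, …
ICs: h(0) = 0, h′(0) = -1.

f: a_k = -1, -1, -1/2, -1/6, -1/24, -1/120, -1/720, -1/5040, -1/40320, -1/362880, …
h₀=f(r): pull back L_f along r ⇒ L₀.
h=∫₀ˣh₀: take L = L₀·Dx.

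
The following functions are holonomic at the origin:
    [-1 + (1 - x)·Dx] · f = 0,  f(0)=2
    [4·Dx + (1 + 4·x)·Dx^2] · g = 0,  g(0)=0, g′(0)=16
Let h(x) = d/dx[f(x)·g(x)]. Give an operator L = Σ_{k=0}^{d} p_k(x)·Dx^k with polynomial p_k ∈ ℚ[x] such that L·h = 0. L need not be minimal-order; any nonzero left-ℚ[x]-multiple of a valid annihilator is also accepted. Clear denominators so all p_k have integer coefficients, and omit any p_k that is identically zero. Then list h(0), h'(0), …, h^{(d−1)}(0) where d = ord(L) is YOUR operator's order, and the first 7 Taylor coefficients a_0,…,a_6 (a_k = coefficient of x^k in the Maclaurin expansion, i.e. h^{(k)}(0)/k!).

f: a_k = 2, 2, 2, 2, 2, 2, 2, …
g: a_k = 0, 16, -32, 256/3, -256, 4096/5, -8192/3, …
L₀ := L_f ⊗_s L_g (sym. prod.), ord ≤ 2.
Differentiate: ansatz ord ≤ ord L₀ ⇒ L.
L = 16 + (-5 + 20·x)·Dx + (-1 - 3·x + 4·x^2)·Dx^2  (order 2).
h: a_k = 32, -64, 416, -4480/3, 18976/3, -125888/5, 1525472/15, …
ICs: h(0) = 32, h′(0) = -64.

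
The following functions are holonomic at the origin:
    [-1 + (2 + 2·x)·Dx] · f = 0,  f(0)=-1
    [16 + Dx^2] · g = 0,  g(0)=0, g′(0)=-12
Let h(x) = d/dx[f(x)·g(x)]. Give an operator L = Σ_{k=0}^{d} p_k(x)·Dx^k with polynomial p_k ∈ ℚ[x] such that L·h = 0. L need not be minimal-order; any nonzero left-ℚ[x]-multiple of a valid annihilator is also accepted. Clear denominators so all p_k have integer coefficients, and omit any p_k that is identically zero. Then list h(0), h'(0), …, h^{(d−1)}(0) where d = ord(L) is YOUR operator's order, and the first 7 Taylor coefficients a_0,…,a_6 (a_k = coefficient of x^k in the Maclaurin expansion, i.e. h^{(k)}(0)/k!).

f: a_k = -1, -1/2, 1/8, -1/16, 5/128, -7/256, 21/1024, …
g: a_k = 0, -12, 0, 32, 0, -128/5, 0, …
f·g: L₀ = L_f ⊗_s L_g, ord ≤ 1·2.
h=h₀': d/dx-closure on L₀ ⇒ L.
L = (4733 + 17664·x + 25216·x^2 + 16384·x^3 + 4096·x^4) + (-244 - 756·x - 768·x^2 - 256·x^3)·Dx + (268 + 1048·x + 1548·x^2 + 1024·x^3 + 256·x^4)·Dx^2  (order 2).
h: a_k = 12, 12, -201/2, -61, 4661/32, 10683/160, -64235/768, …
ICs: h(0) = 12, h′(0) = 12.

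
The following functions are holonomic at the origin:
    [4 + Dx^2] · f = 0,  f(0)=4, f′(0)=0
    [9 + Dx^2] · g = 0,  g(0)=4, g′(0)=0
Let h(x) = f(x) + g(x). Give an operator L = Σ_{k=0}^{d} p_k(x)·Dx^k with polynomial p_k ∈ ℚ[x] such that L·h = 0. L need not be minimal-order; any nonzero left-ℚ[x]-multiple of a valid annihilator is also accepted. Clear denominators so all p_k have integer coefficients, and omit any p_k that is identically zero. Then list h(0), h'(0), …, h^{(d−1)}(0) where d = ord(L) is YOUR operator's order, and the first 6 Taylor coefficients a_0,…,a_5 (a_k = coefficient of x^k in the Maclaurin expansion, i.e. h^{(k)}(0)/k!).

f: a_k = 4, 0, -8, 0, 8/3, 0, …
g: a_k = 4, 0, -18, 0, 27/2, 0, …
h₀=f+g: left-lcm gives L₀, ord ≤ 4.
L = 36 + 13·Dx^2 + Dx^4  (order 4).
h: a_k = 8, 0, -26, 0, 97/6, 0, …
ICs: h(0) = 8, h′(0) = 0, h′′(0) = -52, h′′′(0) = 0.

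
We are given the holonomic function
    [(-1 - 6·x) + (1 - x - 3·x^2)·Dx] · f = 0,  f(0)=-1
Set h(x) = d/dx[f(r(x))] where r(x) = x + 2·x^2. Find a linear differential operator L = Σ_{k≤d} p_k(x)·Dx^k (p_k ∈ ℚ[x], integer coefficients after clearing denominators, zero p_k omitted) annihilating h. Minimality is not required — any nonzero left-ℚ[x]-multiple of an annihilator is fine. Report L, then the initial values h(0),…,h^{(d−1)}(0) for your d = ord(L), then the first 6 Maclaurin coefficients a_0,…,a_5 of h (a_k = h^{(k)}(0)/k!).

L = (12 + 102·x + 366·x^2 + 1008·x^3 + 2808·x^4 + 4320·x^5 + 2880·x^6) + (-1 - 9·x - 21·x^2 + 50·x^3 + 360·x^4 + 792·x^5 + 1008·x^6 + 576·x^7)·Dx  (order 1).
h: a_k = -1, -12, -69, -308, -1380, -6054, …
ICs: h(0) = -1.

f: a_k = -1, -1, -4, -7, -19, -40, …
Change of var in L_f (x↦r) gives L₀.
h=h₀': d/dx-closure on L₀ ⇒ L.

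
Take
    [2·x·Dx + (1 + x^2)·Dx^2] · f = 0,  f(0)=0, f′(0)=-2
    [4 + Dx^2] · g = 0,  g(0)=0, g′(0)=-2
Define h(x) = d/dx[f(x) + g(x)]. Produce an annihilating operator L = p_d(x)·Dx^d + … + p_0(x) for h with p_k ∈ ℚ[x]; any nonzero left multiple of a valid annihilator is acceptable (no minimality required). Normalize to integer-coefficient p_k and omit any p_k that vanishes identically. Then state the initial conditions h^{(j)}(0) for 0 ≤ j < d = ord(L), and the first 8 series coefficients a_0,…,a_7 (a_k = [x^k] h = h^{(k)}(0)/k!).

f: a_k = 0, -2, 0, 2/3, 0, -2/5, 0, 2/7, …
g: a_k = 0, -2, 0, 4/3, 0, -4/15, 0, 8/315, …
Sum ⇒ L₀ = lclm(L_f,L_g) in ℚ(x)⟨Dx⟩.
Differentiate: ansatz ord ≤ ord L₀ ⇒ L.
L = (-32·x + 80·x^3 + 16·x^5) + (4 + 32·x^2 + 36·x^4 + 8·x^6)·Dx + (-8·x + 20·x^3 + 4·x^5)·Dx^2 + (1 + 8·x^2 + 9·x^4 + 2·x^6)·Dx^3  (order 3).
h: a_k = -4, 0, 6, 0, -10/3, 0, 98/45, 0, …
ICs: h(0) = -4, h′(0) = 0, h′′(0) = 12.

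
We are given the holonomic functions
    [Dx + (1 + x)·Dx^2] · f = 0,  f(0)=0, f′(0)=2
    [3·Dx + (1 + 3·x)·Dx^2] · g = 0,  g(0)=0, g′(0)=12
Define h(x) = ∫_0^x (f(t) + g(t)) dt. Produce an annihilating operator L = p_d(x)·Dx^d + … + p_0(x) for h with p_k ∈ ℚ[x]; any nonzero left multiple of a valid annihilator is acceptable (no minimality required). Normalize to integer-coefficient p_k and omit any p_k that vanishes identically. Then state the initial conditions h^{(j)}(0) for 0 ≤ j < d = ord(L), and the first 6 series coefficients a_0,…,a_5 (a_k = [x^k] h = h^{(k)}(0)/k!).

f: a_k = 0, 2, -1, 2/3, -1/2, 2/5, …
g: a_k = 0, 12, -18, 36, -81, 972/5, …
L₀ := lclm(L_f,L_g); ord L₀ ≤ 2+2.
h=∫h₀ ⇒ L = L₀·Dx.
L = 6·Dx^2 + (8 + 12·x)·Dx^3 + (1 + 4·x + 3·x^2)·Dx^4  (order 4).
h: a_k = 0, 0, 7, -19/3, 55/6, -163/10, …
ICs: h(0) = 0, h′(0) = 0, h′′(0) = 14, h′′′(0) = -38.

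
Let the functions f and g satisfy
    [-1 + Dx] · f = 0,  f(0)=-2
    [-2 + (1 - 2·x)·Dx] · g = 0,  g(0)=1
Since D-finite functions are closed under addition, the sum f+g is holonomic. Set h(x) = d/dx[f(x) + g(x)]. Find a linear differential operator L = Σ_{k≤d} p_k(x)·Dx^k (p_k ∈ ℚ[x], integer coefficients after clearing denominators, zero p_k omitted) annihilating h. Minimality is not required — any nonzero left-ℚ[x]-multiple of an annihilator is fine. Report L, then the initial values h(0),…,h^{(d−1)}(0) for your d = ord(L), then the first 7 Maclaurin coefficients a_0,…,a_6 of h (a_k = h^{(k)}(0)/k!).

f: a_k = -2, -2, -1, -1/3, -1/12, -1/60, -1/360, …
g: a_k = 1, 2, 4, 8, 16, 32, 64, …
h₀=f+g: left-lcm gives L₀, ord ≤ 2.
Differentiate: ansatz ord ≤ ord L₀ ⇒ L.
L = (20 + 8·x) + (-23 - 4·x + 4·x^2)·Dx + (3 - 4·x - 4·x^2)·Dx^2  (order 2).
h: a_k = 0, 6, 23, 191/3, 1919/12, 23039/60, 322559/360, …
ICs: h(0) = 0, h′(0) = 6.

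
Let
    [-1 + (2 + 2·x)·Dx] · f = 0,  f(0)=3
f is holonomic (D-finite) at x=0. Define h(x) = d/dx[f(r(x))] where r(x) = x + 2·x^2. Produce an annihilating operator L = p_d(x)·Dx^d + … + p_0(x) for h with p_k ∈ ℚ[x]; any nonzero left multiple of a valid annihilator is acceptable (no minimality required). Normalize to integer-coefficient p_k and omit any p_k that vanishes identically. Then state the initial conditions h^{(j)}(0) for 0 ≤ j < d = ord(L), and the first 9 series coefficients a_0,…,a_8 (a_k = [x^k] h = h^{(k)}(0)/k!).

f: a_k = 3, 3/2, -3/8, 3/16, -15/128, 21/256, -63/1024, 99/2048, -1287/32768, …
h₀=f(r): pull back L_f along r ⇒ L₀.
Differentiate: ansatz ord ≤ ord L₀ ⇒ L.
L = 7 + (-2 - 10·x - 12·x^2 - 16·x^3)·Dx  (order 1).
h: a_k = 3/2, 21/4, -63/16, -63/32, 1785/256, -1701/512, -16611/2048, 53529/4096, 108297/65536, …
ICs: h(0) = 3/2.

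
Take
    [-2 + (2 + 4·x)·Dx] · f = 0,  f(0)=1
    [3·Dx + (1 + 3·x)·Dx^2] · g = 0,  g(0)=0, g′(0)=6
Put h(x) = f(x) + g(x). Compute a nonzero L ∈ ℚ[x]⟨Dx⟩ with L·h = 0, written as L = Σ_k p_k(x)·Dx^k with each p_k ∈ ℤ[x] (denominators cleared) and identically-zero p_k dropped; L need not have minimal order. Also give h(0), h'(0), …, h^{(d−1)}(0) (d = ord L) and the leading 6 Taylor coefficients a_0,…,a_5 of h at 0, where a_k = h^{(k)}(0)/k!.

L = (9 + 9·x)·Dx + (15 + 54·x + 45·x^2)·Dx^2 + (2 + 13·x + 27·x^2 + 18·x^3)·Dx^3  (order 3).
h: a_k = 1, 7, -19/2, 37/2, -329/8, 3923/40, …
ICs: h(0) = 1, h′(0) = 7, h′′(0) = -19.

f: a_k = 1, 1, -1/2, 1/2, -5/8, 7/8, …
g: a_k = 0, 6, -9, 18, -81/2, 486/5, …
f+g: L₀ = lclm(L_f,L_g), ord ≤ 1+2.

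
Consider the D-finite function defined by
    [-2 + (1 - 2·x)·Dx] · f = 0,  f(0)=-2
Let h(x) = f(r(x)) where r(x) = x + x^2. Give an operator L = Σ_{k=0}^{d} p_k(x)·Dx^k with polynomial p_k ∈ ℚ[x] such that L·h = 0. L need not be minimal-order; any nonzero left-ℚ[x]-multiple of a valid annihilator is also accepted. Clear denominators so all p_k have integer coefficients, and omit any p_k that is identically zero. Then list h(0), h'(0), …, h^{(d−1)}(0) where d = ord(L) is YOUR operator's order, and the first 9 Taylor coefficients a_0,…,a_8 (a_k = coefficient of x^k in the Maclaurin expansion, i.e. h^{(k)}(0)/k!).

L = (2 + 4·x) + (-1 + 2·x + 2·x^2)·Dx  (order 1).
h: a_k = -2, -4, -12, -32, -88, -240, -656, -1792, -4896, …
ICs: h(0) = -2.

f: a_k = -2, -4, -8, -16, -32, -64, -128, -256, -512, …
Change of var in L_f (x↦r) gives L₀.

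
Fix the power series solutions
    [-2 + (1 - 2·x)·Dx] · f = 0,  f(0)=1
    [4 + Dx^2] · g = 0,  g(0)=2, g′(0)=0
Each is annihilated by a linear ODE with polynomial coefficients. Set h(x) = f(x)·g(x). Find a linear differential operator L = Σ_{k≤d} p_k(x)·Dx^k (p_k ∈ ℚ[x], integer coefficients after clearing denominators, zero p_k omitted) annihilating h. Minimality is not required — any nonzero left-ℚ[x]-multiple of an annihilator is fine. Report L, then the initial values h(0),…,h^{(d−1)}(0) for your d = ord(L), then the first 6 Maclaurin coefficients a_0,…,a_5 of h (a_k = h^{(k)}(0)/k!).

L = (-4 + 8·x) + 4·Dx + (-1 + 2·x)·Dx^2  (order 2).
h: a_k = 2, 4, 4, 8, 52/3, 104/3, …
ICs: h(0) = 2, h′(0) = 4.

f: a_k = 1, 2, 4, 8, 16, 32, …
g: a_k = 2, 0, -4, 0, 4/3, 0, …
L₀ := L_f ⊗_s L_g (sym. prod.), ord ≤ 2.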